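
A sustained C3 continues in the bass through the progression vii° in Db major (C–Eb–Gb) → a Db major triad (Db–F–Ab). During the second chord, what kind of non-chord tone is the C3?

Pedal tone (pedal point).

The harmony at that moment is Db major triad (Db, F, Ab); C3 is not a chord tone.
It is held over (the same pitch as the preceding C3) and then sustained as the same pitch into the next harmony.
Sustained through a change of harmony — a pedal tone.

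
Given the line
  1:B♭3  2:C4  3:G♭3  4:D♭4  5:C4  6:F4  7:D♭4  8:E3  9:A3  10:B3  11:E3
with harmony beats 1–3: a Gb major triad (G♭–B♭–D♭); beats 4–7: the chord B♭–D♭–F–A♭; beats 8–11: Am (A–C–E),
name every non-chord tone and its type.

The harmony at that moment is G♭ major triad (G♭, B♭, D♭); C4 is not a chord tone.
It is approached by step up from B♭3 and left by leap down to G♭3.
Step in, leap out — an escape tone.
The harmony at that moment is B♭ minor seventh chord (B♭, D♭, F, A♭); C4 is not a chord tone.
It is approached by step down from D♭4 and left by leap up to F4.
Step in, leap out — an escape tone.
The harmony at that moment is A minor triad (A, C, E); B3 is not a chord tone.
It is approached by step up from A3 and left by leap down to E3.
Step in, leap out — an escape tone.

C4 (beat 2) — escape tone; C4 (beat 5) — escape tone; B3 (beat 10) — escape tone.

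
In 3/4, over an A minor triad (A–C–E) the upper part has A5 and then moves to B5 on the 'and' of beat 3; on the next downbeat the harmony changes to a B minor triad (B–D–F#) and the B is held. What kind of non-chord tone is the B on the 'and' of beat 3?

Anticipation.

The harmony at that moment is A minor triad (A, C, E); B5 is not a chord tone.
It is approached by step up from A5 and then sustained as the same pitch into the next harmony.
Arriving early and becoming a chord tone when the harmony changes — an anticipation.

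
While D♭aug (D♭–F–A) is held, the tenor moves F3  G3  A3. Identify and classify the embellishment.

The harmony at that moment is D♭ augmented triad (D♭, F, A); G3 is not a chord tone.
It is approached by step up from F3 and left by step up to A3.
Step in, step out in the same direction — a passing tone.

G3 is a passing tone.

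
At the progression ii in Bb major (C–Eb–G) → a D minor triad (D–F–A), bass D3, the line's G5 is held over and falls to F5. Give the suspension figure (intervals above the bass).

At the second chord the bass is D3. The suspended G5 lies a fourth above the bass; after resolving down by step to F5, the interval above the bass becomes a third.
Suspension figures are named by those two intervals: 4–3.

4–3 suspension.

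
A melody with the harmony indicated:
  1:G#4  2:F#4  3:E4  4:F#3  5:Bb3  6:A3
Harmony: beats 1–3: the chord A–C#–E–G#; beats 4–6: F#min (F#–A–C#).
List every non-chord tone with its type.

The harmony at that moment is A major seventh chord (A, C#, E, G#); F#4 is not a chord tone.
It is approached by step down from G#4 and left by step down to E4.
Step in, step out in the same direction — a passing tone.
The harmony at that moment is F# minor triad (F#, A, C#); Bb3 is not a chord tone.
It is approached by leap up from F#3 and left by step down to A3.
Leap in, step out — an appoggiatura.

F#4 (beat 2) — passing tone; Bb3 (beat 5) — appoggiatura.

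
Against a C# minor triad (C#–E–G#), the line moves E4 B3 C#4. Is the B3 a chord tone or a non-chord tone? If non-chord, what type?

Non-chord tone — an appoggiatura.

The harmony at that moment is C# minor triad (C#, E, G#); B3 is not a chord tone.
It is approached by leap down from E4 and left by step up to C#4.
Leap in, step out — an appoggiatura.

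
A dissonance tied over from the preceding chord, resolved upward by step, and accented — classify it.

Approach: by preparation — the pitch is first a chord tone, then held (tied or repeated) while the harmony changes under it. Departure: up by step. Metric position: strong.
A prepared dissonance that resolves upward by step — a retardation. (The same figure resolving downward would be a suspension.)

Retardation.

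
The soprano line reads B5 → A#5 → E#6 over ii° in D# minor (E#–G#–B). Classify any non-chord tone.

The harmony at that moment is E# diminished triad (E#, G#, B); A#5 is not a chord tone.
It is approached by step down from B5 and left by leap up to E#6.
Step in, leap out — an escape tone.

A#5 is an escape tone.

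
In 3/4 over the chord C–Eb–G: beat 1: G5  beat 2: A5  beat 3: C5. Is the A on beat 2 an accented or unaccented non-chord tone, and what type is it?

The harmony at that moment is C minor triad (C, Eb, G); A5 is not a chord tone.
It is approached by step up from G5 and left by leap down to C5.
Step in, leap out — an escape tone.
It falls on a weak beat, so it is unaccented.

Unaccented escape tone.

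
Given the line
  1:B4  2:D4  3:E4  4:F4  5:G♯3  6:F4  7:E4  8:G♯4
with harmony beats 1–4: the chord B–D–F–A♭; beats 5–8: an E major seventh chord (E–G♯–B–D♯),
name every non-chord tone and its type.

The harmony at that moment is B diminished seventh chord (B, D, F, A♭); E4 is not a chord tone.
It is approached by step up from D4 and left by step up to F4.
Step in, step out in the same direction — a passing tone.
The harmony at that moment is E major seventh chord (E, G♯, B, D♯); F4 is not a chord tone.
It is approached by leap up from G♯3 and left by step down to E4.
Leap in, step out — an appoggiatura.

E4 (beat 3) — passing tone; F4 (beat 6) — appoggiatura.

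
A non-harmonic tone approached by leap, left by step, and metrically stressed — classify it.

Appoggiatura.

Approach: by leap. Departure: by step. Metric position: strong.
Leap in, step out, in a metrically strong position — an appoggiatura. (It is the mirror image of the escape tone, which steps in and leaps out from a weak position.)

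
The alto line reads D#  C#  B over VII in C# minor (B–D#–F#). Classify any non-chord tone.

The harmony at that moment is B major triad (B, D#, F#); C# is not a chord tone.
It is approached by step down from D# and left by step down to B.
Step in, step out in the same direction — a passing tone.

C# is a passing tone.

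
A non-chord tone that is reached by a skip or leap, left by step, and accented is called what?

Approach: by leap. Departure: by step. Metric position: strong.
Leap in, step out, in a metrically strong position — an appoggiatura. (It is the mirror image of the escape tone, which steps in and leaps out from a weak position.)

Appoggiatura.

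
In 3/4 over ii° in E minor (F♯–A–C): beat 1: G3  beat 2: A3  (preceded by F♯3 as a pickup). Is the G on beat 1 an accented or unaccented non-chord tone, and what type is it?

Accented passing tone.

The harmony at that moment is F♯ diminished triad (F♯, A, C); G3 is not a chord tone.
It is approached by step up from F♯3 and left by step up to A3.
Step in, step out in the same direction — a passing tone.
It falls on the downbeat, so it is accented.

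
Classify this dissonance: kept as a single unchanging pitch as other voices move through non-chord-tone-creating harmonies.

Pedal tone.

Approach: none. Departure: none — a single pitch is sustained while the chords change around it, passing through harmonies that do not contain it.
No melodic motion at all; the dissonance is created entirely by the moving harmonies against the stationary note — a pedal tone (pedal point).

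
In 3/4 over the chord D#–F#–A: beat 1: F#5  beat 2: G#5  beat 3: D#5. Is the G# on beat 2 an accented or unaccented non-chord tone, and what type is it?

The harmony at that moment is D# diminished triad (D#, F#, A); G#5 is not a chord tone.
It is approached by step up from F#5 and left by leap down to D#5.
Step in, leap out — an escape tone.
It falls on a weak beat, so it is unaccented.

Unaccented escape tone.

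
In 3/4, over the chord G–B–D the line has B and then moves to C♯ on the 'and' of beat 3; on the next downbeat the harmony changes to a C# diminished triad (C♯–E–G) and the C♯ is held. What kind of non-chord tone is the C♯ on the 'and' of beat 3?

Anticipation.

The harmony at that moment is G major triad (G, B, D); C♯ is not a chord tone.
It is approached by step up from B and then sustained as the same pitch into the next harmony.
Arriving early and becoming a chord tone when the harmony changes — an anticipation.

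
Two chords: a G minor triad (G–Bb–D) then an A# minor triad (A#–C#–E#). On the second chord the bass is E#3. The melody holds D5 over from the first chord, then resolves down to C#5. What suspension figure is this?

7–6 suspension.

At the second chord the bass is E#3. The suspended D5 lies a seventh above the bass; after resolving down by step to C#5, the interval above the bass becomes a sixth.
Suspension figures are named by those two intervals: 7–6.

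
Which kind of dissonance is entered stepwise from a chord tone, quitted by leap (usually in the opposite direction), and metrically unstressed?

Approach: by step. Departure: by leap. Metric position: weak.
Step in, leap out, from a weak position — an escape tone (échappée). (It is the mirror image of the appoggiatura, which leaps in and steps out on a strong beat.)

Escape tone.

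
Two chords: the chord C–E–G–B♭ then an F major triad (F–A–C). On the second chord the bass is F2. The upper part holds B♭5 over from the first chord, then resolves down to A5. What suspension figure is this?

At the second chord the bass is F2. The suspended B♭5 lies a fourth above the bass; after resolving down by step to A5, the interval above the bass becomes a third.
Suspension figures are named by those two intervals: 4–3.

4–3 suspension.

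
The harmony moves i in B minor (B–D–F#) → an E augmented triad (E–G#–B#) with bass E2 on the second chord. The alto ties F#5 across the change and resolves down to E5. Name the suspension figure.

At the second chord the bass is E2. The suspended F#5 lies a ninth above the bass; after resolving down by step to E5, the interval above the bass becomes an octave.
Suspension figures are named by those two intervals: 9–8.

9–8 suspension.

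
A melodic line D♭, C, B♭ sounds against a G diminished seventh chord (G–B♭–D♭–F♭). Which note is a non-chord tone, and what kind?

The harmony at that moment is G diminished seventh chord (G, B♭, D♭, F♭); C is not a chord tone.
It is approached by step down from D♭ and left by step down to B♭.
Step in, step out in the same direction — a passing tone.

C is a passing tone.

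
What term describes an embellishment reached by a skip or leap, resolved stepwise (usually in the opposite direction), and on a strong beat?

Appoggiatura.

Approach: by leap. Departure: by step. Metric position: strong.
Leap in, step out, in a metrically strong position — an appoggiatura. (It is the mirror image of the escape tone, which steps in and leaps out from a weak position.)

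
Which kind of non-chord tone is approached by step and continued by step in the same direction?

Approach: by step. Departure: by step, continuing in the same direction.
Stepwise on both sides with no change of direction means the note fills in the space between two different chord tones — a passing tone. (Had it turned back to its starting note it would be a neighbor tone instead.)

Passing tone.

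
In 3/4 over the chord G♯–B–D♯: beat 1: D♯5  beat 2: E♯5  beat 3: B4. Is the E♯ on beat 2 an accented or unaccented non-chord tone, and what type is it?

Unaccented escape tone.

The harmony at that moment is G♯ minor triad (G♯, B, D♯); E♯5 is not a chord tone.
It is approached by step up from D♯5 and left by leap down to B4.
Step in, leap out — an escape tone.
It falls on a weak beat, so it is unaccented.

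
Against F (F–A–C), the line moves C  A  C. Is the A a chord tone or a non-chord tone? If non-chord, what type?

F major triad contains F, A, C; A is the third, so it is a chord tone.

Chord tone (the third of F major triad).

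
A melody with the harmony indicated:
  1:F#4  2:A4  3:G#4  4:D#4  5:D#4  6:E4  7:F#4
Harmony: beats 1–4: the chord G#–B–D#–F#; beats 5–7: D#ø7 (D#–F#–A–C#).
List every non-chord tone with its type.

A4 (beat 2) — appoggiatura; E4 (beat 6) — passing tone.

The harmony at that moment is G# minor seventh chord (G#, B, D#, F#); A4 is not a chord tone.
It is approached by leap up from F#4 and left by step down to G#4.
Leap in, step out — an appoggiatura.
The harmony at that moment is D# half-diminished seventh chord (D#, F#, A, C#); E4 is not a chord tone.
It is approached by step up from D#4 and left by step up to F#4.
Step in, step out in the same direction — a passing tone.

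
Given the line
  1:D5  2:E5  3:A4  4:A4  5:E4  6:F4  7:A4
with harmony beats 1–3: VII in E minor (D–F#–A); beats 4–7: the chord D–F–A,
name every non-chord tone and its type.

E5 (beat 2) — escape tone; E4 (beat 5) — appoggiatura.

The harmony at that moment is D major triad (D, F#, A); E5 is not a chord tone.
It is approached by step up from D5 and left by leap down to A4.
Step in, leap out — an escape tone.
The harmony at that moment is D minor triad (D, F, A); E4 is not a chord tone.
It is approached by leap down from A4 and left by step up to F4.
Leap in, step out — an appoggiatura.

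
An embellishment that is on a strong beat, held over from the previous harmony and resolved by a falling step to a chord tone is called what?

Approach: by preparation — the pitch is first a chord tone, then held (tied or repeated) while the harmony changes under it. Departure: down by step. Metric position: strong.
A prepared dissonance that resolves downward by step — a suspension. (The same figure resolving upward would be a retardation.)

Suspension.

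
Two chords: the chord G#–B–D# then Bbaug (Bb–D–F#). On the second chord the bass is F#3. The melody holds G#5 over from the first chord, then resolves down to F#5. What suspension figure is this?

9–8 suspension.

At the second chord the bass is F#3. The suspended G#5 lies a ninth above the bass; after resolving down by step to F#5, the interval above the bass becomes an octave.
Suspension figures are named by those two intervals: 9–8.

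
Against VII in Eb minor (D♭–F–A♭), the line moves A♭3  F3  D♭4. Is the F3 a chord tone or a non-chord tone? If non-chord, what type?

Chord tone (the third of Db major triad).

Db major triad contains D♭, F, A♭; F is the third, so it is a chord tone.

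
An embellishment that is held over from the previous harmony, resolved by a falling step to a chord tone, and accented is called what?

Suspension.

Approach: by preparation — the pitch is first a chord tone, then held (tied or repeated) while the harmony changes under it. Departure: down by step. Metric position: strong.
A prepared dissonance that resolves downward by step — a suspension. (The same figure resolving upward would be a retardation.)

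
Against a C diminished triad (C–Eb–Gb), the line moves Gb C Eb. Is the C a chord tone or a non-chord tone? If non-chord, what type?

C diminished triad contains C, Eb, Gb; C is the root, so it is a chord tone.

Chord tone (the root of C diminished triad).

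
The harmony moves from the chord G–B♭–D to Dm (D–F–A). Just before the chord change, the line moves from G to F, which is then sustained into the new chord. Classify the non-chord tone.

F is an anticipation.

The harmony at that moment is G minor triad (G, B♭, D); F is not a chord tone.
It is approached by step down from G and then sustained as the same pitch into the next harmony.
Arriving early and becoming a chord tone when the harmony changes — an anticipation.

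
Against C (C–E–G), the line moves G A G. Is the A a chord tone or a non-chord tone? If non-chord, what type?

Non-chord tone — a neighbor tone.

The harmony at that moment is C major triad (C, E, G); A is not a chord tone.
It is approached by step up from G and left by step down to G.
Step away and step back to the same note — a neighbor tone (upper neighbor).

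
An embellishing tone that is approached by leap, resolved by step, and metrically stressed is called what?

Appoggiatura.

Approach: by leap. Departure: by step. Metric position: strong.
Leap in, step out, in a metrically strong position — an appoggiatura. (It is the mirror image of the escape tone, which steps in and leaps out from a weak position.)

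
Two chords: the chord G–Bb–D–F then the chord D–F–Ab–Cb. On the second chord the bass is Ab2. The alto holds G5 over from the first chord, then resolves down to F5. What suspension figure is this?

7–6 suspension.

At the second chord the bass is Ab2. The suspended G5 lies a seventh above the bass; after resolving down by step to F5, the interval above the bass becomes a sixth.
Suspension figures are named by those two intervals: 7–6.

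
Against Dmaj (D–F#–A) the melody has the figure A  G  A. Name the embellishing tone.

The harmony at that moment is D major triad (D, F#, A); G is not a chord tone.
It is approached by step down from A and left by step up to A.
Step away and step back to the same note — a neighbor tone (lower neighbor).

G is a neighbor tone.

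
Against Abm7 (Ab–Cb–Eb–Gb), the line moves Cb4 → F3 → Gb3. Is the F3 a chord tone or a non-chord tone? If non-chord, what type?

The harmony at that moment is Ab minor seventh chord (Ab, Cb, Eb, Gb); F3 is not a chord tone.
It is approached by leap down from Cb4 and left by step up to Gb3.
Leap in, step out — an appoggiatura.

Non-chord tone — an appoggiatura.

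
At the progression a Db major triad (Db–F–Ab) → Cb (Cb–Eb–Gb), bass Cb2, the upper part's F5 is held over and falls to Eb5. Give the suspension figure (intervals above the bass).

At the second chord the bass is Cb2. The suspended F5 lies a fourth above the bass; after resolving down by step to Eb5, the interval above the bass becomes a third.
Suspension figures are named by those two intervals: 4–3.

4–3 suspension.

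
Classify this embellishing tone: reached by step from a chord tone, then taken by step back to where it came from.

Neighbor tone.

Approach: by step. Departure: by step in the opposite direction, back to the starting pitch.
Stepwise on both sides but reversing to return to the same chord tone — a neighbor tone. (Had it continued onward in the same direction it would be a passing tone instead.)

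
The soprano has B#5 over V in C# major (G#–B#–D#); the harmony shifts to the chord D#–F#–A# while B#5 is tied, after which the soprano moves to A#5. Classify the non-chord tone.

The harmony at that moment is D# minor triad (D#, F#, A#); B#5 is not a chord tone.
It is held over (the same pitch as the preceding B#5) and left by step down to A#5.
Held over from the previous chord and resolving down by step — a suspension.

B#5 is a suspension.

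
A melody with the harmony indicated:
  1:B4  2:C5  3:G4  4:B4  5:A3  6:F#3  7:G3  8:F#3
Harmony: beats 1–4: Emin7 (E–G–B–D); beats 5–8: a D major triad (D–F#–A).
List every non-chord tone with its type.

C5 (beat 2) — escape tone; G3 (beat 7) — neighbor tone.

The harmony at that moment is E minor seventh chord (E, G, B, D); C5 is not a chord tone.
It is approached by step up from B4 and left by leap down to G4.
Step in, leap out — an escape tone.
The harmony at that moment is D major triad (D, F#, A); G3 is not a chord tone.
It is approached by step up from F#3 and left by step down to F#3.
Step away and step back to the same note — a neighbor tone (upper neighbor).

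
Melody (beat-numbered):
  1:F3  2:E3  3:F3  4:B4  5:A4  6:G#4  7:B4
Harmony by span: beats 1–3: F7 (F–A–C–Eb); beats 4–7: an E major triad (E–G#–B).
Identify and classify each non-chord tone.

The harmony at that moment is F dominant seventh chord (F, A, C, Eb); E3 is not a chord tone.
It is approached by step down from F3 and left by step up to F3.
Step away and step back to the same note — a neighbor tone (lower neighbor).
The harmony at that moment is E major triad (E, G#, B); A4 is not a chord tone.
It is approached by step down from B4 and left by step down to G#4.
Step in, step out in the same direction — a passing tone.

E3 (beat 2) — neighbor tone; A4 (beat 5) — passing tone.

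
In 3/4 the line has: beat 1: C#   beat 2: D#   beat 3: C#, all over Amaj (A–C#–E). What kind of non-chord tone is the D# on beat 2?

The harmony at that moment is A major triad (A, C#, E); D# is not a chord tone.
It is approached by step up from C# and left by step down to C#.
Step away and step back to the same note — a neighbor tone (upper neighbor).

Upper neighbor tone.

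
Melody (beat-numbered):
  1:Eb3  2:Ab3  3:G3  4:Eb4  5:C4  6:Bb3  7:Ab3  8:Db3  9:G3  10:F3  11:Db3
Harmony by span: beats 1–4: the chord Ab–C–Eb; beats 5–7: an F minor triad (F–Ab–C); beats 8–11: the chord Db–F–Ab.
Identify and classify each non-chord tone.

The harmony at that moment is Ab major triad (Ab, C, Eb); G3 is not a chord tone.
It is approached by step down from Ab3 and left by leap up to Eb4.
Step in, leap out — an escape tone.
The harmony at that moment is F minor triad (F, Ab, C); Bb3 is not a chord tone.
It is approached by step down from C4 and left by step down to Ab3.
Step in, step out in the same direction — a passing tone.
The harmony at that moment is Db major triad (Db, F, Ab); G3 is not a chord tone.
It is approached by leap up from Db3 and left by step down to F3.
Leap in, step out — an appoggiatura.

G3 (beat 3) — escape tone; Bb3 (beat 6) — passing tone; G3 (beat 9) — appoggiatura.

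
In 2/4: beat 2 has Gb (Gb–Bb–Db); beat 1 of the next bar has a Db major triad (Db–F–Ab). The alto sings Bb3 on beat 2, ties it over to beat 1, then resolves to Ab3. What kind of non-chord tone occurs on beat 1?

Suspension.

The harmony at that moment is Db major triad (Db, F, Ab); Bb3 is not a chord tone.
It is held over (the same pitch as the preceding Bb3) and left by step down to Ab3.
Held over from the previous chord and resolving down by step — a suspension.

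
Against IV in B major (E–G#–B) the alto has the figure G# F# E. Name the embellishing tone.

F# is a passing tone.

The harmony at that moment is E major triad (E, G#, B); F# is not a chord tone.
It is approached by step down from G# and left by step down to E.
Step in, step out in the same direction — a passing tone.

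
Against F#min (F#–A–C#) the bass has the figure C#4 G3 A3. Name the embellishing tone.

G3 is an appoggiatura.

The harmony at that moment is F# minor triad (F#, A, C#); G3 is not a chord tone.
It is approached by leap down from C#4 and left by step up to A3.
Leap in, step out — an appoggiatura.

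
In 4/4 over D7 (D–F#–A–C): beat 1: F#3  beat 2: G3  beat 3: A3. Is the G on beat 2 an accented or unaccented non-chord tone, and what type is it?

The harmony at that moment is D dominant seventh chord (D, F#, A, C); G3 is not a chord tone.
It is approached by step up from F#3 and left by step up to A3.
Step in, step out in the same direction — a passing tone.
It falls on a weak beat, so it is unaccented.

Unaccented passing tone.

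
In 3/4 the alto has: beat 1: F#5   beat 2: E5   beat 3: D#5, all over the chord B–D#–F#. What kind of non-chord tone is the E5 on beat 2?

Passing tone.

The harmony at that moment is B major triad (B, D#, F#); E5 is not a chord tone.
It is approached by step down from F#5 and left by step down to D#5.
Step in, step out in the same direction — a passing tone.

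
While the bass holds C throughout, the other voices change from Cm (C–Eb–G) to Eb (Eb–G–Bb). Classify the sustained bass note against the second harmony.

The harmony at that moment is Eb major triad (Eb, G, Bb); C is not a chord tone.
It is held over (the same pitch as the preceding C) and then sustained as the same pitch into the next harmony.
Sustained through a change of harmony — a pedal tone.

Pedal tone (pedal point).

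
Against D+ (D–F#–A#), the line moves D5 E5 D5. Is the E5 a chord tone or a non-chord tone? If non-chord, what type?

Non-chord tone — a neighbor tone.

The harmony at that moment is D augmented triad (D, F#, A#); E5 is not a chord tone.
It is approached by step up from D5 and left by step down to D5.
Step away and step back to the same note — a neighbor tone (upper neighbor).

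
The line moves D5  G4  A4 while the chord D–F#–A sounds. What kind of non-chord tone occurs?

The harmony at that moment is D major triad (D, F#, A); G4 is not a chord tone.
It is approached by leap down from D5 and left by step up to A4.
Leap in, step out — an appoggiatura.

G4 is an appoggiatura.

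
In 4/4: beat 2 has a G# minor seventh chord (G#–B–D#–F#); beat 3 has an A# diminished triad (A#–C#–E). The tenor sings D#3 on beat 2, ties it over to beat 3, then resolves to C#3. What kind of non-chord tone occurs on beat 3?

The harmony at that moment is A# diminished triad (A#, C#, E); D#3 is not a chord tone.
It is held over (the same pitch as the preceding D#3) and left by step down to C#3.
Held over from the previous chord and resolving down by step — a suspension.

Suspension.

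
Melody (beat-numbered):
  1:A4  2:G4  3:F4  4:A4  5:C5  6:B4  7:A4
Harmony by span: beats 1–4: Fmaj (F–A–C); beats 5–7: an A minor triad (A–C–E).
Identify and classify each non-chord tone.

The harmony at that moment is F major triad (F, A, C); G4 is not a chord tone.
It is approached by step down from A4 and left by step down to F4.
Step in, step out in the same direction — a passing tone.
The harmony at that moment is A minor triad (A, C, E); B4 is not a chord tone.
It is approached by step down from C5 and left by step down to A4.
Step in, step out in the same direction — a passing tone.

G4 (beat 2) — passing tone; B4 (beat 6) — passing tone.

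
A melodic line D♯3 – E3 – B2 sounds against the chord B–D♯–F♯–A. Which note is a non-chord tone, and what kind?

E3 is an escape tone.

The harmony at that moment is B dominant seventh chord (B, D♯, F♯, A); E3 is not a chord tone.
It is approached by step up from D♯3 and left by leap down to B2.
Step in, leap out — an escape tone.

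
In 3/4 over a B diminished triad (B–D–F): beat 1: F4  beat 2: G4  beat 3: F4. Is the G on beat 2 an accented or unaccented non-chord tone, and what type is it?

The harmony at that moment is B diminished triad (B, D, F); G4 is not a chord tone.
It is approached by step up from F4 and left by step down to F4.
Step away and step back to the same note — a neighbor tone (upper neighbor).
It falls on a weak beat, so it is unaccented.

Unaccented neighbor tone.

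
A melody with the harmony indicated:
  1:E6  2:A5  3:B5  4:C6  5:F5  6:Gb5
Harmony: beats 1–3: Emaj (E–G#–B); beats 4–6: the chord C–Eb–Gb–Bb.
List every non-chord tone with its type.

The harmony at that moment is E major triad (E, G#, B); A5 is not a chord tone.
It is approached by leap down from E6 and left by step up to B5.
Leap in, step out — an appoggiatura.
The harmony at that moment is C half-diminished seventh chord (C, Eb, Gb, Bb); F5 is not a chord tone.
It is approached by leap down from C6 and left by step up to Gb5.
Leap in, step out — an appoggiatura.

A5 (beat 2) — appoggiatura; F5 (beat 5) — appoggiatura.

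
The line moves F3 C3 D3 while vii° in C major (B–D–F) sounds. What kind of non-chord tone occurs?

C3 is an appoggiatura.

The harmony at that moment is B diminished triad (B, D, F); C3 is not a chord tone.
It is approached by leap down from F3 and left by step up to D3.
Leap in, step out — an appoggiatura.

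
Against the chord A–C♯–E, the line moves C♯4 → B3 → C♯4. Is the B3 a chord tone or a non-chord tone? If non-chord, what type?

The harmony at that moment is A major triad (A, C♯, E); B3 is not a chord tone.
It is approached by step down from C♯4 and left by step up to C♯4.
Step away and step back to the same note — a neighbor tone (lower neighbor).

Non-chord tone — a neighbor tone.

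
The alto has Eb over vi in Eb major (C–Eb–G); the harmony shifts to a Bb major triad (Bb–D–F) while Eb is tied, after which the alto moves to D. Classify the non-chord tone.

The harmony at that moment is Bb major triad (Bb, D, F); Eb is not a chord tone.
It is held over (the same pitch as the preceding Eb) and left by step down to D.
Held over from the previous chord and resolving down by step — a suspension.

Eb is a suspension.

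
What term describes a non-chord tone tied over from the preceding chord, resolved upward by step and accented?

Approach: by preparation — the pitch is first a chord tone, then held (tied or repeated) while the harmony changes under it. Departure: up by step. Metric position: strong.
A prepared dissonance that resolves upward by step — a retardation. (The same figure resolving downward would be a suspension.)

Retardation.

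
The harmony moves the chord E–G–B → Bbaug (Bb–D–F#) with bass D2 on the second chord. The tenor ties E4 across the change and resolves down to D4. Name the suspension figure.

9–8 suspension.

At the second chord the bass is D2. The suspended E4 lies a ninth above the bass; after resolving down by step to D4, the interval above the bass becomes an octave.
Suspension figures are named by those two intervals: 9–8.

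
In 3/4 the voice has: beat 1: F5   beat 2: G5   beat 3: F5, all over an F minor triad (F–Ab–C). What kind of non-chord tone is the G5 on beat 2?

The harmony at that moment is F minor triad (F, Ab, C); G5 is not a chord tone.
It is approached by step up from F5 and left by step down to F5.
Step away and step back to the same note — a neighbor tone (upper neighbor).

Upper neighbor tone.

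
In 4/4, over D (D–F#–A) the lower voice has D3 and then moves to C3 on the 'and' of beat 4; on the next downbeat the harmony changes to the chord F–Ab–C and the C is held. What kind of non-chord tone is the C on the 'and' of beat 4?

Anticipation.

The harmony at that moment is D major triad (D, F#, A); C3 is not a chord tone.
It is approached by step down from D3 and then sustained as the same pitch into the next harmony.
Arriving early and becoming a chord tone when the harmony changes — an anticipation.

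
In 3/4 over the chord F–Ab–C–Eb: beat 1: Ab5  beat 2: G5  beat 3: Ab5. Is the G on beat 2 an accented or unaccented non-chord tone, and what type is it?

Unaccented neighbor tone.

The harmony at that moment is F minor seventh chord (F, Ab, C, Eb); G5 is not a chord tone.
It is approached by step down from Ab5 and left by step up to Ab5.
Step away and step back to the same note — a neighbor tone (lower neighbor).
It falls on a weak beat, so it is unaccented.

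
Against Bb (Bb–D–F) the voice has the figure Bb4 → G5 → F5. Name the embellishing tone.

G5 is an appoggiatura.

The harmony at that moment is Bb major triad (Bb, D, F); G5 is not a chord tone.
It is approached by leap up from Bb4 and left by step down to F5.
Leap in, step out — an appoggiatura.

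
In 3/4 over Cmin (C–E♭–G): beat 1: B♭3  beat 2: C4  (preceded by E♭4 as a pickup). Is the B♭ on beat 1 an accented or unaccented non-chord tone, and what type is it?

The harmony at that moment is C minor triad (C, E♭, G); B♭3 is not a chord tone.
It is approached by leap down from E♭4 and left by step up to C4.
Leap in, step out — an appoggiatura.
It falls on the downbeat, so it is accented.

Accented appoggiatura.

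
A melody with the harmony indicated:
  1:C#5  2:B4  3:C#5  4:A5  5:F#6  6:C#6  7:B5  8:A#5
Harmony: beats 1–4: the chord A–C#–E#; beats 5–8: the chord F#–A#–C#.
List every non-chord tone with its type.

The harmony at that moment is A augmented triad (A, C#, E#); B4 is not a chord tone.
It is approached by step down from C#5 and left by step up to C#5.
Step away and step back to the same note — a neighbor tone (lower neighbor).
The harmony at that moment is F# major triad (F#, A#, C#); B5 is not a chord tone.
It is approached by step down from C#6 and left by step down to A#5.
Step in, step out in the same direction — a passing tone.

B4 (beat 2) — neighbor tone; B5 (beat 7) — passing tone.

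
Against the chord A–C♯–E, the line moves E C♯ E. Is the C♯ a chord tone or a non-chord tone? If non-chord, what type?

A major triad contains A, C♯, E; C♯ is the third, so it is a chord tone.

Chord tone (the third of A major triad).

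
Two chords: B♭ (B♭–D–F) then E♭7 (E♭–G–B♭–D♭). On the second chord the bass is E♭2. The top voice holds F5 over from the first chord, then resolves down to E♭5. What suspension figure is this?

9–8 suspension.

At the second chord the bass is E♭2. The suspended F5 lies a ninth above the bass; after resolving down by step to E♭5, the interval above the bass becomes an octave.
Suspension figures are named by those two intervals: 9–8.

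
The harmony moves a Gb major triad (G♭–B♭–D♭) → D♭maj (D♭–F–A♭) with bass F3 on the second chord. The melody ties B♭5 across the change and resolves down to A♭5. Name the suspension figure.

4–3 suspension.

At the second chord the bass is F3. The suspended B♭5 lies a fourth above the bass; after resolving down by step to A♭5, the interval above the bass becomes a third.
Suspension figures are named by those two intervals: 4–3.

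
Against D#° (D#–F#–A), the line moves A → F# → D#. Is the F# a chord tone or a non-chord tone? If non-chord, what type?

Chord tone (the third of D# diminished triad).

D# diminished triad contains D#, F#, A; F# is the third, so it is a chord tone.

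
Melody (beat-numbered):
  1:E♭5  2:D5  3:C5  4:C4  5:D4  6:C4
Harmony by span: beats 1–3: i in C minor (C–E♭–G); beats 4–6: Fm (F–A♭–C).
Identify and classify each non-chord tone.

D5 (beat 2) — passing tone; D4 (beat 5) — neighbor tone.

The harmony at that moment is C minor triad (C, E♭, G); D5 is not a chord tone.
It is approached by step down from E♭5 and left by step down to C5.
Step in, step out in the same direction — a passing tone.
The harmony at that moment is F minor triad (F, A♭, C); D4 is not a chord tone.
It is approached by step up from C4 and left by step down to C4.
Step away and step back to the same note — a neighbor tone (upper neighbor).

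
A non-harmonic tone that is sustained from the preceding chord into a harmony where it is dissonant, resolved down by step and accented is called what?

Approach: by preparation — the pitch is first a chord tone, then held (tied or repeated) while the harmony changes under it. Departure: down by step. Metric position: strong.
A prepared dissonance that resolves downward by step — a suspension. (The same figure resolving upward would be a retardation.)

Suspension.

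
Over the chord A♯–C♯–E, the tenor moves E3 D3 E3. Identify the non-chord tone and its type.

The harmony at that moment is A♯ diminished triad (A♯, C♯, E); D3 is not a chord tone.
It is approached by step down from E3 and left by step up to E3.
Step away and step back to the same note — a neighbor tone (lower neighbor).

D3 is a neighbor tone.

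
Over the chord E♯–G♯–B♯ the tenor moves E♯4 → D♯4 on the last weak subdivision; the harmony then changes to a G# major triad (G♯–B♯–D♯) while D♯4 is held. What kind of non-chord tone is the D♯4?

The harmony at that moment is E♯ minor triad (E♯, G♯, B♯); D♯4 is not a chord tone.
It is approached by step down from E♯4 and then sustained as the same pitch into the next harmony.
Arriving early and becoming a chord tone when the harmony changes — an anticipation.

D♯4 is an anticipation.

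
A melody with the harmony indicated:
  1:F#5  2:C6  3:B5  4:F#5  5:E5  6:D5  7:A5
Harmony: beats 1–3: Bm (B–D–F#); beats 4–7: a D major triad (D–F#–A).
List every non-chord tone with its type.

C6 (beat 2) — appoggiatura; E5 (beat 5) — passing tone.

The harmony at that moment is B minor triad (B, D, F#); C6 is not a chord tone.
It is approached by leap up from F#5 and left by step down to B5.
Leap in, step out — an appoggiatura.
The harmony at that moment is D major triad (D, F#, A); E5 is not a chord tone.
It is approached by step down from F#5 and left by step down to D5.
Step in, step out in the same direction — a passing tone.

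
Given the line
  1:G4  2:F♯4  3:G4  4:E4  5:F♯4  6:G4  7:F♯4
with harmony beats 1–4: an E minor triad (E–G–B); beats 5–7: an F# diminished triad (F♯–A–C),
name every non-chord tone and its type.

F♯4 (beat 2) — neighbor tone; G4 (beat 6) — neighbor tone.

The harmony at that moment is E minor triad (E, G, B); F♯4 is not a chord tone.
It is approached by step down from G4 and left by step up to G4.
Step away and step back to the same note — a neighbor tone (lower neighbor).
The harmony at that moment is F♯ diminished triad (F♯, A, C); G4 is not a chord tone.
It is approached by step up from F♯4 and left by step down to F♯4.
Step away and step back to the same note — a neighbor tone (upper neighbor).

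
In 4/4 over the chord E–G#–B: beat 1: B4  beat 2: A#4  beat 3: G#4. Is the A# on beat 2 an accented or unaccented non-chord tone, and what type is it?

Unaccented passing tone.

The harmony at that moment is E major triad (E, G#, B); A#4 is not a chord tone.
It is approached by step down from B4 and left by step down to G#4.
Step in, step out in the same direction — a passing tone.
It falls on a weak beat, so it is unaccented.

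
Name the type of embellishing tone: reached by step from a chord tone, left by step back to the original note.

Approach: by step. Departure: by step in the opposite direction, back to the starting pitch.
Stepwise on both sides but reversing to return to the same chord tone — a neighbor tone. (Had it continued onward in the same direction it would be a passing tone instead.)

Neighbor tone.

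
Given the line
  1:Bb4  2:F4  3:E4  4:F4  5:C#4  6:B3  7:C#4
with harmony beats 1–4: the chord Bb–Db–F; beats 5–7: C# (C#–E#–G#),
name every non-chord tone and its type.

E4 (beat 3) — neighbor tone; B3 (beat 6) — neighbor tone.

The harmony at that moment is Bb minor triad (Bb, Db, F); E4 is not a chord tone.
It is approached by step down from F4 and left by step up to F4.
Step away and step back to the same note — a neighbor tone (lower neighbor).
The harmony at that moment is C# major triad (C#, E#, G#); B3 is not a chord tone.
It is approached by step down from C#4 and left by step up to C#4.
Step away and step back to the same note — a neighbor tone (lower neighbor).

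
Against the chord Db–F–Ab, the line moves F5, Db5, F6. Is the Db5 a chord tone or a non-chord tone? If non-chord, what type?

Chord tone (the root of Db major triad).

Db major triad contains Db, F, Ab; Db is the root, so it is a chord tone.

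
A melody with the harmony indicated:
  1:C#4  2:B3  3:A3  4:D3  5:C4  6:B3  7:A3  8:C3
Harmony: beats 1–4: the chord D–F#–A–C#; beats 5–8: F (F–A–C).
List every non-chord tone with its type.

B3 (beat 2) — passing tone; B3 (beat 6) — passing tone.

The harmony at that moment is D major seventh chord (D, F#, A, C#); B3 is not a chord tone.
It is approached by step down from C#4 and left by step down to A3.
Step in, step out in the same direction — a passing tone.
The harmony at that moment is F major triad (F, A, C); B3 is not a chord tone.
It is approached by step down from C4 and left by step down to A3.
Step in, step out in the same direction — a passing tone.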